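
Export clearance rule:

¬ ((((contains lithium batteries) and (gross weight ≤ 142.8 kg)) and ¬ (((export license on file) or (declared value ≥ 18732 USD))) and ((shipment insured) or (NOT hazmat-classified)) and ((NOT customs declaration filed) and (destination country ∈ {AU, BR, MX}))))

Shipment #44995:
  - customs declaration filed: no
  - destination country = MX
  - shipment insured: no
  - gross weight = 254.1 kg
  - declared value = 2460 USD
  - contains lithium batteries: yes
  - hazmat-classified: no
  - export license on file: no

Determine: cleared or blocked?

Atomic conditions:
  contains lithium batteries: yes → true
  gross weight ≤ 142.8 kg: 254.1 ≤ 142.8 is false
  export license on file: no → false
  declared value ≥ 18732 USD: 2460 ≥ 18732 is false
  shipment insured: no → false
  NOT hazmat-classified: no → true
  NOT customs declaration filed: no → true
  destination country ∈ {AU, BR, MX}: MX is in the set → true
Combine:
[1.1] true AND false = false
[1.2.1] false OR false = false
[1.2] NOT false = true
[1.3] false OR true = true
[1.4] true AND true = true
[1] false AND true AND true AND true = false
[root] NOT false = true
Overall: true → cleared

Cleared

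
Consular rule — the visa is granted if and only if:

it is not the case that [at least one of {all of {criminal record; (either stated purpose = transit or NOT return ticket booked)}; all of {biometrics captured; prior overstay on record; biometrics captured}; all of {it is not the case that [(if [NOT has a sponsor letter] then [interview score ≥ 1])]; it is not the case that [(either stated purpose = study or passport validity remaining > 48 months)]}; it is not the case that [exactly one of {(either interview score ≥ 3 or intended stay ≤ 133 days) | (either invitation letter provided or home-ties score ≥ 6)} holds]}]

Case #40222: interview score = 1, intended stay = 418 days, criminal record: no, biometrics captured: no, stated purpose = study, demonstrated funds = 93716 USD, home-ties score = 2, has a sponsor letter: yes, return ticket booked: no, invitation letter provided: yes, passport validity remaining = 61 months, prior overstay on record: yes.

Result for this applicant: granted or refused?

Atomic conditions:
  criminal record: no → false
  stated purpose = transit: study == transit is false
  NOT return ticket booked: no → true
  biometrics captured: no → false
  prior overstay on record: yes → true
  NOT has a sponsor letter: yes → false
  interview score ≥ 1: 1 ≥ 1 is true
  stated purpose = study: study == study is true
  passport validity remaining > 48 months: 61 > 48 is true
  interview score ≥ 3: 1 ≥ 3 is false
  intended stay ≤ 133 days: 418 ≤ 133 is false
  invitation letter provided: yes → true
  home-ties score ≥ 6: 2 ≥ 6 is false
Combine:
[1.1.2] false OR true = true
[1.1] false AND true = false
[1.2] false AND true AND false = false
[1.3.1.1] false → true (antecedent false ⇒ implication holds) = true
[1.3.1] NOT true = false
[1.3.2.1] true OR true = true
[1.3.2] NOT true = false
[1.3] false AND false = false
[1.4.1.1] false OR false = false
[1.4.1.2] true OR false = true
[1.4.1] exactly-one(false, true) = true
[1.4] NOT true = false
[1] false OR false OR false OR false = false
[root] NOT false = true
Overall: true → granted

Granted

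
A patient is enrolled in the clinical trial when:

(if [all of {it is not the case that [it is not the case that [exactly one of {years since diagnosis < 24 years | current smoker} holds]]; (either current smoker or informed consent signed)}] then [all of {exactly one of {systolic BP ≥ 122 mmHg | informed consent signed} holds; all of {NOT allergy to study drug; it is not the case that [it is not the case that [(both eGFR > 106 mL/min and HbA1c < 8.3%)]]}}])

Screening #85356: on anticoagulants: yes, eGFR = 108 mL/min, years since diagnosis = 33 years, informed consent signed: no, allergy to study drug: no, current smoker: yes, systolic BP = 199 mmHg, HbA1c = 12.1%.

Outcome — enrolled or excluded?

Excluded

Atomic conditions:
  years since diagnosis < 24 years: 33 < 24 is false
  current smoker: yes → true
  informed consent signed: no → false
  systolic BP ≥ 122 mmHg: 199 ≥ 122 is true
  NOT allergy to study drug: no → true
  eGFR > 106 mL/min: 108 > 106 is true
  HbA1c < 8.3%: 12.1 < 8.3 is false
Combine:
[1.1.1.1] exactly-one(false, true) = true
[1.1.1] NOT true = false
[1.1] NOT false = true
[1.2] true OR false = true
[1] true AND true = true
[2.1] exactly-one(true, false) = true
[2.2.2.1.1] true AND false = false
[2.2.2.1] NOT false = true
[2.2.2] NOT true = false
[2.2] true AND false = false
[2] true AND false = false
[root] true → false = false
Overall: false → excluded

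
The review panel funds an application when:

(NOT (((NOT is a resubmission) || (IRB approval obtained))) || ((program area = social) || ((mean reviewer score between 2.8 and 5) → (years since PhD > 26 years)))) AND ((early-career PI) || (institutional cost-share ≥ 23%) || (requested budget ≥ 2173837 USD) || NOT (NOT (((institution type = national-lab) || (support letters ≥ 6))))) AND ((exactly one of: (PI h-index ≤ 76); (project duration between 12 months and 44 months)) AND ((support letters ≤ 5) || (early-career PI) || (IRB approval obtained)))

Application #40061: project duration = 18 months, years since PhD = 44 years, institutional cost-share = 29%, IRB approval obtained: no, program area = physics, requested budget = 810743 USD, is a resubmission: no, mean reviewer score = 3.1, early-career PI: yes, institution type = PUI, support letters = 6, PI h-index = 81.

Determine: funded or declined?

Atomic conditions:
  NOT is a resubmission: no → true
  IRB approval obtained: no → false
  program area = social: physics == social is false
  mean reviewer score between 2.8 and 5: 3.1 in [2.8, 5] is true
  years since PhD > 26 years: 44 > 26 is true
  early-career PI: yes → true
  institutional cost-share ≥ 23%: 29 ≥ 23 is true
  requested budget ≥ 2173837 USD: 810743 ≥ 2173837 is false
  institution type = national-lab: PUI == national-lab is false
  support letters ≥ 6: 6 ≥ 6 is true
  PI h-index ≤ 76: 81 ≤ 76 is false
  project duration between 12 months and 44 months: 18 in [12, 44] is true
  support letters ≤ 5: 6 ≤ 5 is false
Combine:
[1.1.1] true OR false = true
[1.1] NOT true = false
[1.2.2] true → true = true
[1.2] false OR true = true
[1] false OR true = true
[2.4.1.1] false OR true = true
[2.4.1] NOT true = false
[2.4] NOT false = true
[2] true OR true OR false OR true = true
[3.1] exactly-one(false, true) = true
[3.2] false OR true OR false = true
[3] true AND true = true
[root] true AND true AND true = true
Overall: true → funded

Funded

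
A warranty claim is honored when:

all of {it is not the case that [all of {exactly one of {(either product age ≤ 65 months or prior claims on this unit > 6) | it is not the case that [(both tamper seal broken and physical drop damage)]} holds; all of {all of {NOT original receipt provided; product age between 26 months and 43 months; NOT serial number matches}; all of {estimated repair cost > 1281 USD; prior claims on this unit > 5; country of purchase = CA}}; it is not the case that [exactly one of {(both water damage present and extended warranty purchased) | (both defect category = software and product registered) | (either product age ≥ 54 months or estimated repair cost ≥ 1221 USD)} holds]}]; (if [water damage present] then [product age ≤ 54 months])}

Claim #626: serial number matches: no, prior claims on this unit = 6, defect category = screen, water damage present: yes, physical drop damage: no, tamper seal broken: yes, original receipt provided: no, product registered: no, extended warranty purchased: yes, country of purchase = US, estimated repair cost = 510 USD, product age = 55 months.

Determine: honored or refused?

Atomic conditions:
  product age ≤ 65 months: 55 ≤ 65 is true
  prior claims on this unit > 6: 6 > 6 is false
  tamper seal broken: yes → true
  physical drop damage: no → false
  NOT original receipt provided: no → true
  product age between 26 months and 43 months: 55 in [26, 43] is false
  NOT serial number matches: no → true
  estimated repair cost > 1281 USD: 510 > 1281 is false
  prior claims on this unit > 5: 6 > 5 is true
  country of purchase = CA: US == CA is false
  water damage present: yes → true
  extended warranty purchased: yes → true
  defect category = software: screen == software is false
  product registered: no → false
  product age ≥ 54 months: 55 ≥ 54 is true
  estimated repair cost ≥ 1221 USD: 510 ≥ 1221 is false
  product age ≤ 54 months: 55 ≤ 54 is false
Combine:
[1.1.1.1] true OR false = true
[1.1.1.2.1] true AND false = false
[1.1.1.2] NOT false = true
[1.1.1] exactly-one(true, true) = false
[1.1.2.1] true AND false AND true = false
[1.1.2.2] false AND true AND false = false
[1.1.2] false AND false = false
[1.1.3.1.1] true AND true = true
[1.1.3.1.2] false AND false = false
[1.1.3.1.3] true OR false = true
[1.1.3.1] exactly-one(true, false, true) = false
[1.1.3] NOT false = true
[1.1] false AND false AND true = false
[1] NOT false = true
[2] true → false = false
[root] true AND false = false
Overall: false → refused

Refused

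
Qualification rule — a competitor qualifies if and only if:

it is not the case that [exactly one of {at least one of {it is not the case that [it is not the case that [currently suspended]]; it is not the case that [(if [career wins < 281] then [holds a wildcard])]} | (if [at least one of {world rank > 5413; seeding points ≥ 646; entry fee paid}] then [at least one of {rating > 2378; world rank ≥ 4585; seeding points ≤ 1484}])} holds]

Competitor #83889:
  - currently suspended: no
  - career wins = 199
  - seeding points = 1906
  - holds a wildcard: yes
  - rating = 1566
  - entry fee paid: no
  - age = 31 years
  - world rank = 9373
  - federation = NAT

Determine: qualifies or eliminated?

Eliminated

Atomic conditions:
  currently suspended: no → false
  career wins < 281: 199 < 281 is true
  holds a wildcard: yes → true
  world rank > 5413: 9373 > 5413 is true
  seeding points ≥ 646: 1906 ≥ 646 is true
  entry fee paid: no → false
  rating > 2378: 1566 > 2378 is false
  world rank ≥ 4585: 9373 ≥ 4585 is true
  seeding points ≤ 1484: 1906 ≤ 1484 is false
Combine:
[1.1.1.1] NOT false = true
[1.1.1] NOT true = false
[1.1.2.1] true → true = true
[1.1.2] NOT true = false
[1.1] false OR false = false
[1.2.1] true OR true OR false = true
[1.2.2] false OR true OR false = true
[1.2] true → true = true
[1] exactly-one(false, true) = true
[root] NOT true = false
Overall: false → eliminated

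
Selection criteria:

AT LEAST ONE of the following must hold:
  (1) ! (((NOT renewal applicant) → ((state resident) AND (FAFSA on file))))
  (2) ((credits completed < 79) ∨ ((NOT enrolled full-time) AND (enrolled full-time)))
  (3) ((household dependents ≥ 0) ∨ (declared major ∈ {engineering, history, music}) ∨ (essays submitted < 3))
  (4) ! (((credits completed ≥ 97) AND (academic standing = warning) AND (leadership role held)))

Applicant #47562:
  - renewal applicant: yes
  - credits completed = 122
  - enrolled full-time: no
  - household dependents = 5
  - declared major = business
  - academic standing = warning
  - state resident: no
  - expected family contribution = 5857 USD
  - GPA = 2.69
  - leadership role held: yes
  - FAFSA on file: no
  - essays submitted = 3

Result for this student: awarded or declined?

Awarded

Atomic conditions:
  NOT renewal applicant: yes → false
  state resident: no → false
  FAFSA on file: no → false
  credits completed < 79: 122 < 79 is false
  NOT enrolled full-time: no → true
  enrolled full-time: no → false
  household dependents ≥ 0: 5 ≥ 0 is true
  declared major ∈ {engineering, history, music}: business is not in the set → false
  essays submitted < 3: 3 < 3 is false
  credits completed ≥ 97: 122 ≥ 97 is true
  academic standing = warning: warning == warning is true
  leadership role held: yes → true
Combine:
[1.1.2] false AND false = false
[1.1] false → false (antecedent false ⇒ implication holds) = true
[1] NOT true = false
[2.2] true AND false = false
[2] false OR false = false
[3] true OR false OR false = true
[4.1] true AND true AND true = true
[4] NOT true = false
[root] false OR false OR true OR false = true
Overall: true → awarded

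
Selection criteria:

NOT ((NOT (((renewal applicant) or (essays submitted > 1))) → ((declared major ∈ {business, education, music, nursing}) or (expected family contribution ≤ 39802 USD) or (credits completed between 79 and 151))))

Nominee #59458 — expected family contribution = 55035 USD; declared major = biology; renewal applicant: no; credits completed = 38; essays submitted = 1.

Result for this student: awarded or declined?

Atomic conditions:
  renewal applicant: no → false
  essays submitted > 1: 1 > 1 is false
  declared major ∈ {business, education, music, nursing}: biology is not in the set → false
  expected family contribution ≤ 39802 USD: 55035 ≤ 39802 is false
  credits completed between 79 and 151: 38 in [79, 151] is false
Combine:
[1.1.1] false OR false = false
[1.1] NOT false = true
[1.2] false OR false OR false = false
[1] true → false = false
[root] NOT false = true
Overall: true → awarded

Awarded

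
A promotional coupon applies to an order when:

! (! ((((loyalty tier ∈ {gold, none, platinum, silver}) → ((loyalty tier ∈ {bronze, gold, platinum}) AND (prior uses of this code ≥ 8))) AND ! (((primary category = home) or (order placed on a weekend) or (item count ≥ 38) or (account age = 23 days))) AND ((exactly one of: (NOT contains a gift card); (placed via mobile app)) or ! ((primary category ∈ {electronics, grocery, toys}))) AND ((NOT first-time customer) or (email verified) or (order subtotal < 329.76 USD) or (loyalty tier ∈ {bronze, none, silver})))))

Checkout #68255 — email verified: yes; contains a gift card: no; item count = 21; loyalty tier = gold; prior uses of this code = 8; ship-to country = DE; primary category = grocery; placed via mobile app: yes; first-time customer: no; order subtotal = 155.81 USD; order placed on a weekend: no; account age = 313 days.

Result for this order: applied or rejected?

Rejected

Atomic conditions:
  loyalty tier ∈ {gold, none, platinum, silver}: gold is in the set → true
  loyalty tier ∈ {bronze, gold, platinum}: gold is in the set → true
  prior uses of this code ≥ 8: 8 ≥ 8 is true
  primary category = home: grocery == home is false
  order placed on a weekend: no → false
  item count ≥ 38: 21 ≥ 38 is false
  account age = 23 days: 313 == 23 is false
  NOT contains a gift card: no → true
  placed via mobile app: yes → true
  primary category ∈ {electronics, grocery, toys}: grocery is in the set → true
  NOT first-time customer: no → true
  email verified: yes → true
  order subtotal < 329.76 USD: 155.81 < 329.76 is true
  loyalty tier ∈ {bronze, none, silver}: gold is not in the set → false
Combine:
[1.1.1.2] true AND true = true
[1.1.1] true → true = true
[1.1.2.1] false OR false OR false OR false = false
[1.1.2] NOT false = true
[1.1.3.1] exactly-one(true, true) = false
[1.1.3.2] NOT true = false
[1.1.3] false OR false = false
[1.1.4] true OR true OR true OR false = true
[1.1] true AND true AND false AND true = false
[1] NOT false = true
[root] NOT true = false
Overall: false → rejected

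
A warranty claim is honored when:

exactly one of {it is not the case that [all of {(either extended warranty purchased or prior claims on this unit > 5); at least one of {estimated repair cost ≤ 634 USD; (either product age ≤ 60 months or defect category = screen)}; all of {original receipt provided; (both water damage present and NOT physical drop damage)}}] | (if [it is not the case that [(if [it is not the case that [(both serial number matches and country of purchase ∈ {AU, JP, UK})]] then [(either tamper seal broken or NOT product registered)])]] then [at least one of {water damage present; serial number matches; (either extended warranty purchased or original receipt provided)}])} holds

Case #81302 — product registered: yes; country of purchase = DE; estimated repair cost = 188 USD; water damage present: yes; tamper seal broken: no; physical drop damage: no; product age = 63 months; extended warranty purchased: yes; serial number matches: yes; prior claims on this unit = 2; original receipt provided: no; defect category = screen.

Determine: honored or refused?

Atomic conditions:
  extended warranty purchased: yes → true
  prior claims on this unit > 5: 2 > 5 is false
  estimated repair cost ≤ 634 USD: 188 ≤ 634 is true
  product age ≤ 60 months: 63 ≤ 60 is false
  defect category = screen: screen == screen is true
  original receipt provided: no → false
  water damage present: yes → true
  NOT physical drop damage: no → true
  serial number matches: yes → true
  country of purchase ∈ {AU, JP, UK}: DE is not in the set → false
  tamper seal broken: no → false
  NOT product registered: yes → false
Combine:
[1.1.1] true OR false = true
[1.1.2.2] false OR true = true
[1.1.2] true OR true = true
[1.1.3.2] true AND true = true
[1.1.3] false AND true = false
[1.1] true AND true AND false = false
[1] NOT false = true
[2.1.1.1.1] true AND false = false
[2.1.1.1] NOT false = true
[2.1.1.2] false OR false = false
[2.1.1] true → false = false
[2.1] NOT false = true
[2.2.3] true OR false = true
[2.2] true OR true OR true = true
[2] true → true = true
[root] exactly-one(true, true) = false
Overall: false → refused

Refused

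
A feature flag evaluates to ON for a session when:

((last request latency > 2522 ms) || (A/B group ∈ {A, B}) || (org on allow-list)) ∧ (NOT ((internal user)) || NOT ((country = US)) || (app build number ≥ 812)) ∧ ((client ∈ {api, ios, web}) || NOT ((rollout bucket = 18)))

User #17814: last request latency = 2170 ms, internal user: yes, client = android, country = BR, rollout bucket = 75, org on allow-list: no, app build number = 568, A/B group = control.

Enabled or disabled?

Atomic conditions:
  last request latency > 2522 ms: 2170 > 2522 is false
  A/B group ∈ {A, B}: control is not in the set → false
  org on allow-list: no → false
  internal user: yes → true
  country = US: BR == US is false
  app build number ≥ 812: 568 ≥ 812 is false
  client ∈ {api, ios, web}: android is not in the set → false
  rollout bucket = 18: 75 == 18 is false
Combine:
[1] false OR false OR false = false
[2.1] NOT true = false
[2.2] NOT false = true
[2] false OR true OR false = true
[3.2] NOT false = true
[3] false OR true = true
[root] false AND true AND true = false
Overall: false → disabled

Disabled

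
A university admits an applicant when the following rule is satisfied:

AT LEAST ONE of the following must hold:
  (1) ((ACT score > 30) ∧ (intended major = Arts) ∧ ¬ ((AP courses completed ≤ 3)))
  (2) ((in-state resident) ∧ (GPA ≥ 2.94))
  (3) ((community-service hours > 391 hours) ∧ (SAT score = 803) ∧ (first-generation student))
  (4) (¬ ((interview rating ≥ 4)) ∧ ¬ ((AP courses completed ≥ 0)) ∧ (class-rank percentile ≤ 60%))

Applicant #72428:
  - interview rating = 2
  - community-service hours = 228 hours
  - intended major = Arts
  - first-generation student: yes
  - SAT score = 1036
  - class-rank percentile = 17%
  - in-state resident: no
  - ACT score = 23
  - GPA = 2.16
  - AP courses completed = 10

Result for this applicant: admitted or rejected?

Atomic conditions:
  ACT score > 30: 23 > 30 is false
  intended major = Arts: Arts == Arts is true
  AP courses completed ≤ 3: 10 ≤ 3 is false
  in-state resident: no → false
  GPA ≥ 2.94: 2.16 ≥ 2.94 is false
  community-service hours > 391 hours: 228 > 391 is false
  SAT score = 803: 1036 == 803 is false
  first-generation student: yes → true
  interview rating ≥ 4: 2 ≥ 4 is false
  AP courses completed ≥ 0: 10 ≥ 0 is true
  class-rank percentile ≤ 60%: 17 ≤ 60 is true
Combine:
[1.3] NOT false = true
[1] false AND true AND true = false
[2] false AND false = false
[3] false AND false AND true = false
[4.1] NOT false = true
[4.2] NOT true = false
[4] true AND false AND true = false
[root] false OR false OR false OR false = false
Overall: false → rejected

Rejected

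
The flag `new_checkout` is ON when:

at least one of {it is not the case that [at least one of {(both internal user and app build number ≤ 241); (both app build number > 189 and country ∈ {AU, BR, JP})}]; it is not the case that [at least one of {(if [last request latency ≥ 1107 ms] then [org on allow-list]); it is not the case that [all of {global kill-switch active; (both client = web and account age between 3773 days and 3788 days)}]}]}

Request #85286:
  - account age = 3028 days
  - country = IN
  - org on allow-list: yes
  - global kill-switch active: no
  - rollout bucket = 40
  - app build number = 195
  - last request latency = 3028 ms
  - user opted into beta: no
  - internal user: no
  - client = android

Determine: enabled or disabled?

Enabled

Atomic conditions:
  internal user: no → false
  app build number ≤ 241: 195 ≤ 241 is true
  app build number > 189: 195 > 189 is true
  country ∈ {AU, BR, JP}: IN is not in the set → false
  last request latency ≥ 1107 ms: 3028 ≥ 1107 is true
  org on allow-list: yes → true
  global kill-switch active: no → false
  client = web: android == web is false
  account age between 3773 days and 3788 days: 3028 in [3773, 3788] is false
Combine:
[1.1.1] false AND true = false
[1.1.2] true AND false = false
[1.1] false OR false = false
[1] NOT false = true
[2.1.1] true → true = true
[2.1.2.1.2] false AND false = false
[2.1.2.1] false AND false = false
[2.1.2] NOT false = true
[2.1] true OR true = true
[2] NOT true = false
[root] true OR false = true
Overall: true → enabled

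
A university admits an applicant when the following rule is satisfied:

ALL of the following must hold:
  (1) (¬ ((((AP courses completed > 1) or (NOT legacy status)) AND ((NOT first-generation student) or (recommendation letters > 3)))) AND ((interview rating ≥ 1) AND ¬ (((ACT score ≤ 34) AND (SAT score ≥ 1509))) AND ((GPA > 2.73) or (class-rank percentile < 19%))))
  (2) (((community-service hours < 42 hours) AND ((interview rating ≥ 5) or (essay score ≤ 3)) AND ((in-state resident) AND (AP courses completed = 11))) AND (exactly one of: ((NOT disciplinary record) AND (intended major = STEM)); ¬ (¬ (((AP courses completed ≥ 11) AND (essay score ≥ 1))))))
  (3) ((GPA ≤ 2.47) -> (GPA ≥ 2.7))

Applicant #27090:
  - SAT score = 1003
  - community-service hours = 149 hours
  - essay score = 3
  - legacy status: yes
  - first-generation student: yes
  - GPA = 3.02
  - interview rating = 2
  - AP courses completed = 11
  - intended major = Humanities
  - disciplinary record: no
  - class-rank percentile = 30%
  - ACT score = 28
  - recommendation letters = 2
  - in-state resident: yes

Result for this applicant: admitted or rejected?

Rejected

Atomic conditions:
  AP courses completed > 1: 11 > 1 is true
  NOT legacy status: yes → false
  NOT first-generation student: yes → false
  recommendation letters > 3: 2 > 3 is false
  interview rating ≥ 1: 2 ≥ 1 is true
  ACT score ≤ 34: 28 ≤ 34 is true
  SAT score ≥ 1509: 1003 ≥ 1509 is false
  GPA > 2.73: 3.02 > 2.73 is true
  class-rank percentile < 19%: 30 < 19 is false
  community-service hours < 42 hours: 149 < 42 is false
  interview rating ≥ 5: 2 ≥ 5 is false
  essay score ≤ 3: 3 ≤ 3 is true
  in-state resident: yes → true
  AP courses completed = 11: 11 == 11 is true
  NOT disciplinary record: no → true
  intended major = STEM: Humanities == STEM is false
  AP courses completed ≥ 11: 11 ≥ 11 is true
  essay score ≥ 1: 3 ≥ 1 is true
  GPA ≤ 2.47: 3.02 ≤ 2.47 is false
  GPA ≥ 2.7: 3.02 ≥ 2.7 is true
Combine:
[1.1.1.1] true OR false = true
[1.1.1.2] false OR false = false
[1.1.1] true AND false = false
[1.1] NOT false = true
[1.2.2.1] true AND false = false
[1.2.2] NOT false = true
[1.2.3] true OR false = true
[1.2] true AND true AND true = true
[1] true AND true = true
[2.1.2] false OR true = true
[2.1.3] true AND true = true
[2.1] false AND true AND true = false
[2.2.1] true AND false = false
[2.2.2.1.1] true AND true = true
[2.2.2.1] NOT true = false
[2.2.2] NOT false = true
[2.2] exactly-one(false, true) = true
[2] false AND true = false
[3] false → true (antecedent false ⇒ implication holds) = true
[root] true AND false AND true = false
Overall: false → rejected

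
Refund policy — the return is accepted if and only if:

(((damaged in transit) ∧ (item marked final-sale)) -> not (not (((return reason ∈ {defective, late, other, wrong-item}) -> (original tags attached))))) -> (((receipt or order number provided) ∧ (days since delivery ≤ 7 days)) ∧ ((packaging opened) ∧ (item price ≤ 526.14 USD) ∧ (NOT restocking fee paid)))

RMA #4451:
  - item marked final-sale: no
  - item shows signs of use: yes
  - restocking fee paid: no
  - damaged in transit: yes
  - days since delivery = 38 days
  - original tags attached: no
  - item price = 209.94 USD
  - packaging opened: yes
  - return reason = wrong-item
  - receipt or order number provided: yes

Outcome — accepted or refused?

Atomic conditions:
  damaged in transit: yes → true
  item marked final-sale: no → false
  return reason ∈ {defective, late, other, wrong-item}: wrong-item is in the set → true
  original tags attached: no → false
  receipt or order number provided: yes → true
  days since delivery ≤ 7 days: 38 ≤ 7 is false
  packaging opened: yes → true
  item price ≤ 526.14 USD: 209.94 ≤ 526.14 is true
  NOT restocking fee paid: no → true
Combine:
[1.1] true AND false = false
[1.2.1.1] true → false = false
[1.2.1] NOT false = true
[1.2] NOT true = false
[1] false → false (antecedent false ⇒ implication holds) = true
[2.1] true AND false = false
[2.2] true AND true AND true = true
[2] false AND true = false
[root] true → false = false
Overall: false → refused

Refused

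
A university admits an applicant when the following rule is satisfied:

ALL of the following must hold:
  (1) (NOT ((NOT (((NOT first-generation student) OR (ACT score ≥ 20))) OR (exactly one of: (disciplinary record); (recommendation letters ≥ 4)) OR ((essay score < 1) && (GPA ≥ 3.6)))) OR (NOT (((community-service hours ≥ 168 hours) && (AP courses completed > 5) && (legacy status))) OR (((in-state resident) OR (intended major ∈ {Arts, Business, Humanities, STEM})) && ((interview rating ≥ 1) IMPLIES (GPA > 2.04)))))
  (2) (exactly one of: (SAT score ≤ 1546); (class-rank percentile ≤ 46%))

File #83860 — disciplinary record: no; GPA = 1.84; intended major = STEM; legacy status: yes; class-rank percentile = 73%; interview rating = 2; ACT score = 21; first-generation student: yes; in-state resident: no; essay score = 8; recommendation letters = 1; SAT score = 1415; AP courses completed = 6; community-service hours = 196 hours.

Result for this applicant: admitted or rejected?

Atomic conditions:
  NOT first-generation student: yes → false
  ACT score ≥ 20: 21 ≥ 20 is true
  disciplinary record: no → false
  recommendation letters ≥ 4: 1 ≥ 4 is false
  essay score < 1: 8 < 1 is false
  GPA ≥ 3.6: 1.84 ≥ 3.6 is false
  community-service hours ≥ 168 hours: 196 ≥ 168 is true
  AP courses completed > 5: 6 > 5 is true
  legacy status: yes → true
  in-state resident: no → false
  intended major ∈ {Arts, Business, Humanities, STEM}: STEM is in the set → true
  interview rating ≥ 1: 2 ≥ 1 is true
  GPA > 2.04: 1.84 > 2.04 is false
  SAT score ≤ 1546: 1415 ≤ 1546 is true
  class-rank percentile ≤ 46%: 73 ≤ 46 is false
Combine:
[1.1.1.1.1] false OR true = true
[1.1.1.1] NOT true = false
[1.1.1.2] exactly-one(false, false) = false
[1.1.1.3] false AND false = false
[1.1.1] false OR false OR false = false
[1.1] NOT false = true
[1.2.1.1] true AND true AND true = true
[1.2.1] NOT true = false
[1.2.2.1] false OR true = true
[1.2.2.2] true → false = false
[1.2.2] true AND false = false
[1.2] false OR false = false
[1] true OR false = true
[2] exactly-one(true, false) = true
[root] true AND true = true
Overall: true → admitted

Admitted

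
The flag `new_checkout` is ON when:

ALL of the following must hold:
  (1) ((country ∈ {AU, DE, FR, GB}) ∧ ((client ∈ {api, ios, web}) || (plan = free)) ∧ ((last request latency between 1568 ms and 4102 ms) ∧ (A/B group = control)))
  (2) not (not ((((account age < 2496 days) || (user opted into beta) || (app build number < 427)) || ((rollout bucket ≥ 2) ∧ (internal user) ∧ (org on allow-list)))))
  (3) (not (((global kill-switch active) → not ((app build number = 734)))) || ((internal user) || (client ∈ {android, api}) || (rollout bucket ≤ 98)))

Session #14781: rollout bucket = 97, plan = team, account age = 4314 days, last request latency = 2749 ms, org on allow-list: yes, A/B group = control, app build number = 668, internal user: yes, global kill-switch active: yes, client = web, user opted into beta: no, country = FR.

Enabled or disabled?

Enabled

Atomic conditions:
  country ∈ {AU, DE, FR, GB}: FR is in the set → true
  client ∈ {api, ios, web}: web is in the set → true
  plan = free: team == free is false
  last request latency between 1568 ms and 4102 ms: 2749 in [1568, 4102] is true
  A/B group = control: control == control is true
  account age < 2496 days: 4314 < 2496 is false
  user opted into beta: no → false
  app build number < 427: 668 < 427 is false
  rollout bucket ≥ 2: 97 ≥ 2 is true
  internal user: yes → true
  org on allow-list: yes → true
  global kill-switch active: yes → true
  app build number = 734: 668 == 734 is false
  client ∈ {android, api}: web is not in the set → false
  rollout bucket ≤ 98: 97 ≤ 98 is true
Combine:
[1.2] true OR false = true
[1.3] true AND true = true
[1] true AND true AND true = true
[2.1.1.1] false OR false OR false = false
[2.1.1.2] true AND true AND true = true
[2.1.1] false OR true = true
[2.1] NOT true = false
[2] NOT false = true
[3.1.1.2] NOT false = true
[3.1.1] true → true = true
[3.1] NOT true = false
[3.2] true OR false OR true = true
[3] false OR true = true
[root] true AND true AND true = true
Overall: true → enabled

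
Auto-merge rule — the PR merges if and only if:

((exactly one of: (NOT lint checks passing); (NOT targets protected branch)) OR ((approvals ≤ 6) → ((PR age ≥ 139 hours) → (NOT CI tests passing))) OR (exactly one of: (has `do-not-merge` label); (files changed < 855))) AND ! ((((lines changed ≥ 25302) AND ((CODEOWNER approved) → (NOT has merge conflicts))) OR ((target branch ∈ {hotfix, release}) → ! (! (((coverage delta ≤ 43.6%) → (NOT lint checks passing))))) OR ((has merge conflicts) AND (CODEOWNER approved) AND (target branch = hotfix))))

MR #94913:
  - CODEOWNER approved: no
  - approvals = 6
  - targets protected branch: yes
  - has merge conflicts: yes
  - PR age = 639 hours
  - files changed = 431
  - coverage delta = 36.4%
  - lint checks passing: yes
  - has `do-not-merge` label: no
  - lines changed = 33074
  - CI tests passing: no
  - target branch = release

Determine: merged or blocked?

Blocked

Atomic conditions:
  NOT lint checks passing: yes → false
  NOT targets protected branch: yes → false
  approvals ≤ 6: 6 ≤ 6 is true
  PR age ≥ 139 hours: 639 ≥ 139 is true
  NOT CI tests passing: no → true
  has `do-not-merge` label: no → false
  files changed < 855: 431 < 855 is true
  lines changed ≥ 25302: 33074 ≥ 25302 is true
  CODEOWNER approved: no → false
  NOT has merge conflicts: yes → false
  target branch ∈ {hotfix, release}: release is in the set → true
  coverage delta ≤ 43.6%: 36.4 ≤ 43.6 is true
  has merge conflicts: yes → true
  target branch = hotfix: release == hotfix is false
Combine:
[1.1] exactly-one(false, false) = false
[1.2.2] true → true = true
[1.2] true → true = true
[1.3] exactly-one(false, true) = true
[1] false OR true OR true = true
[2.1.1.2] false → false (antecedent false ⇒ implication holds) = true
[2.1.1] true AND true = true
[2.1.2.2.1.1] true → false = false
[2.1.2.2.1] NOT false = true
[2.1.2.2] NOT true = false
[2.1.2] true → false = false
[2.1.3] true AND false AND false = false
[2.1] true OR false OR false = true
[2] NOT true = false
[root] true AND false = false
Overall: false → blocked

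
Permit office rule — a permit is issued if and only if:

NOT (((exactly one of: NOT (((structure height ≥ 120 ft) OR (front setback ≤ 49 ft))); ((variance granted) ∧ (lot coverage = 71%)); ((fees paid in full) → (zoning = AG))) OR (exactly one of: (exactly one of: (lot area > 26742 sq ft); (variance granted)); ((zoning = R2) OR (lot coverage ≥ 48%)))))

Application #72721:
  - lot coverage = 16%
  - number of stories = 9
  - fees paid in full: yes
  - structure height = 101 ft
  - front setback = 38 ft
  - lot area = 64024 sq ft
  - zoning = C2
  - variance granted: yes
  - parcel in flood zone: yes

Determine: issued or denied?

Atomic conditions:
  structure height ≥ 120 ft: 101 ≥ 120 is false
  front setback ≤ 49 ft: 38 ≤ 49 is true
  variance granted: yes → true
  lot coverage = 71%: 16 == 71 is false
  fees paid in full: yes → true
  zoning = AG: C2 == AG is false
  lot area > 26742 sq ft: 64024 > 26742 is true
  zoning = R2: C2 == R2 is false
  lot coverage ≥ 48%: 16 ≥ 48 is false
Combine:
[1.1.1.1] false OR true = true
[1.1.1] NOT true = false
[1.1.2] true AND false = false
[1.1.3] true → false = false
[1.1] exactly-one(false, false, false) = false
[1.2.1] exactly-one(true, true) = false
[1.2.2] false OR false = false
[1.2] exactly-one(false, false) = false
[1] false OR false = false
[root] NOT false = true
Overall: true → issued

Issued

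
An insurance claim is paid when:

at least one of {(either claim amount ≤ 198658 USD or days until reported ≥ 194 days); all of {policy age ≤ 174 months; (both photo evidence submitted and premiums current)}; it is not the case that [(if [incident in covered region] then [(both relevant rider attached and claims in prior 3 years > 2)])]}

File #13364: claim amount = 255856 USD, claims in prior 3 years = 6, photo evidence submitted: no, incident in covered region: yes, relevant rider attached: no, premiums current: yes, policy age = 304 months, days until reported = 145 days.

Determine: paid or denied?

Atomic conditions:
  claim amount ≤ 198658 USD: 255856 ≤ 198658 is false
  days until reported ≥ 194 days: 145 ≥ 194 is false
  policy age ≤ 174 months: 304 ≤ 174 is false
  photo evidence submitted: no → false
  premiums current: yes → true
  incident in covered region: yes → true
  relevant rider attached: no → false
  claims in prior 3 years > 2: 6 > 2 is true
Combine:
[1] false OR false = false
[2.2] false AND true = false
[2] false AND false = false
[3.1.2] false AND true = false
[3.1] true → false = false
[3] NOT false = true
[root] false OR false OR true = true
Overall: true → paid

Paid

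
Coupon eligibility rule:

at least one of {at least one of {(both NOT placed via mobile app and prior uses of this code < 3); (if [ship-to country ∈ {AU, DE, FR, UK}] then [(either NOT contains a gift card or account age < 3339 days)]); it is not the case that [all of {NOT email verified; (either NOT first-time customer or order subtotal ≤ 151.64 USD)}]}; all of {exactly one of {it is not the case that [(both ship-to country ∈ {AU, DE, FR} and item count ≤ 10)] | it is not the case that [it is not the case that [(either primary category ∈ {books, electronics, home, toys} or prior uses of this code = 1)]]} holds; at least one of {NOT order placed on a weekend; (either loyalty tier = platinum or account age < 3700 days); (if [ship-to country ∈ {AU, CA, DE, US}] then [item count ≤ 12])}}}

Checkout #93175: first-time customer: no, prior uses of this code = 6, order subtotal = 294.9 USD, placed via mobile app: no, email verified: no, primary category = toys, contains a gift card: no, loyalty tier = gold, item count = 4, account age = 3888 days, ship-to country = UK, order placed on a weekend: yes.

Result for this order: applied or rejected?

Applied

Atomic conditions:
  NOT placed via mobile app: no → true
  prior uses of this code < 3: 6 < 3 is false
  ship-to country ∈ {AU, DE, FR, UK}: UK is in the set → true
  NOT contains a gift card: no → true
  account age < 3339 days: 3888 < 3339 is false
  NOT email verified: no → true
  NOT first-time customer: no → true
  order subtotal ≤ 151.64 USD: 294.9 ≤ 151.64 is false
  ship-to country ∈ {AU, DE, FR}: UK is not in the set → false
  item count ≤ 10: 4 ≤ 10 is true
  primary category ∈ {books, electronics, home, toys}: toys is in the set → true
  prior uses of this code = 1: 6 == 1 is false
  NOT order placed on a weekend: yes → false
  loyalty tier = platinum: gold == platinum is false
  account age < 3700 days: 3888 < 3700 is false
  ship-to country ∈ {AU, CA, DE, US}: UK is not in the set → false
  item count ≤ 12: 4 ≤ 12 is true
Combine:
[1.1] true AND false = false
[1.2.2] true OR false = true
[1.2] true → true = true
[1.3.1.2] true OR false = true
[1.3.1] true AND true = true
[1.3] NOT true = false
[1] false OR true OR false = true
[2.1.1.1] false AND true = false
[2.1.1] NOT false = true
[2.1.2.1.1] true OR false = true
[2.1.2.1] NOT true = false
[2.1.2] NOT false = true
[2.1] exactly-one(true, true) = false
[2.2.2] false OR false = false
[2.2.3] false → true (antecedent false ⇒ implication holds) = true
[2.2] false OR false OR true = true
[2] false AND true = false
[root] true OR false = true
Overall: true → applied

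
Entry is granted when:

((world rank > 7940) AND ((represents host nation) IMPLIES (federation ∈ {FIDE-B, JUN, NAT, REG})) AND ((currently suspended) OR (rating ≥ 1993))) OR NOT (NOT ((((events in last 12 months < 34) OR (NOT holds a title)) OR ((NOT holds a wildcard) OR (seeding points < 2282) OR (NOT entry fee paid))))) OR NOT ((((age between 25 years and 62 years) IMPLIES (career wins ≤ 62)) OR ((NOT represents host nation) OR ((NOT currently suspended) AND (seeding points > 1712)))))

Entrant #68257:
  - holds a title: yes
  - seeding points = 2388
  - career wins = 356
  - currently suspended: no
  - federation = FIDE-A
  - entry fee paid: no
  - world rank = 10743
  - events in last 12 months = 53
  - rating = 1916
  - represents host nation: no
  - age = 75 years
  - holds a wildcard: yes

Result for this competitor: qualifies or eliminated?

Qualifies

Atomic conditions:
  world rank > 7940: 10743 > 7940 is true
  represents host nation: no → false
  federation ∈ {FIDE-B, JUN, NAT, REG}: FIDE-A is not in the set → false
  currently suspended: no → false
  rating ≥ 1993: 1916 ≥ 1993 is false
  events in last 12 months < 34: 53 < 34 is false
  NOT holds a title: yes → false
  NOT holds a wildcard: yes → false
  seeding points < 2282: 2388 < 2282 is false
  NOT entry fee paid: no → true
  age between 25 years and 62 years: 75 in [25, 62] is false
  career wins ≤ 62: 356 ≤ 62 is false
  NOT represents host nation: no → true
  NOT currently suspended: no → true
  seeding points > 1712: 2388 > 1712 is true
Combine:
[1.2] false → false (antecedent false ⇒ implication holds) = true
[1.3] false OR false = false
[1] true AND true AND false = false
[2.1.1.1] false OR false = false
[2.1.1.2] false OR false OR true = true
[2.1.1] false OR true = true
[2.1] NOT true = false
[2] NOT false = true
[3.1.1] false → false (antecedent false ⇒ implication holds) = true
[3.1.2.2] true AND true = true
[3.1.2] true OR true = true
[3.1] true OR true = true
[3] NOT true = false
[root] false OR true OR false = true
Overall: true → qualifies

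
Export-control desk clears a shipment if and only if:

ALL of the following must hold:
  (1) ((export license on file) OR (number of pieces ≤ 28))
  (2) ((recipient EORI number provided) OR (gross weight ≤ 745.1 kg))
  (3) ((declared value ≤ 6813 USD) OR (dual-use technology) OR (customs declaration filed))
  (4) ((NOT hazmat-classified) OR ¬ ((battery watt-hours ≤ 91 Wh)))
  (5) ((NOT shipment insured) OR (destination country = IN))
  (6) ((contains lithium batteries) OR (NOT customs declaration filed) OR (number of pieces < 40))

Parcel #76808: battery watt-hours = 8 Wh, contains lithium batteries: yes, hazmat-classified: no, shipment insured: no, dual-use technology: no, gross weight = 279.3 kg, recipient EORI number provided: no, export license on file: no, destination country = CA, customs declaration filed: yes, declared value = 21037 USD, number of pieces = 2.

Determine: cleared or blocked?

Cleared

Atomic conditions:
  export license on file: no → false
  number of pieces ≤ 28: 2 ≤ 28 is true
  recipient EORI number provided: no → false
  gross weight ≤ 745.1 kg: 279.3 ≤ 745.1 is true
  declared value ≤ 6813 USD: 21037 ≤ 6813 is false
  dual-use technology: no → false
  customs declaration filed: yes → true
  NOT hazmat-classified: no → true
  battery watt-hours ≤ 91 Wh: 8 ≤ 91 is true
  NOT shipment insured: no → true
  destination country = IN: CA == IN is false
  contains lithium batteries: yes → true
  NOT customs declaration filed: yes → false
  number of pieces < 40: 2 < 40 is true
Combine:
[1] false OR true = true
[2] false OR true = true
[3] false OR false OR true = true
[4.2] NOT true = false
[4] true OR false = true
[5] true OR false = true
[6] true OR false OR true = true
[root] true AND true AND true AND true AND true AND true = true
Overall: true → cleared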